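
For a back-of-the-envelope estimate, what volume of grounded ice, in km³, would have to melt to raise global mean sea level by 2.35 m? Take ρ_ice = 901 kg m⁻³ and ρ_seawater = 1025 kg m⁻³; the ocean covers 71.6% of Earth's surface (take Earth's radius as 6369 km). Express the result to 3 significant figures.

≈ 9.76×10^5 km³

Required water volume = Δh × A = 2.35 m × 3.65×10^14 m² = 8.577×10^14 m³ = 8.577×10^5 km³.
Ice volume = water volume × ρ_w/ρ_ice = 8.577×10^5 × 1025/901 = 9.76×10^5 km³.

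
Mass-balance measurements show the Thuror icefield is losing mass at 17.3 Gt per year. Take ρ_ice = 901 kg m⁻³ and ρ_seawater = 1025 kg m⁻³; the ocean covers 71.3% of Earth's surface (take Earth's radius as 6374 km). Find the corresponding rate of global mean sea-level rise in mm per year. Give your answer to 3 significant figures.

ρ_w = 1025 kg m⁻³. Annual water volume added = 17.3 Gt / ρ_w = 1.730×10^13 kg / 1025 kg m⁻³ = 1.688×10^10 m³.
Δh per year = 1.688×10^10 / 3.64×10^14 = 4.64×10^-5 m = 0.0464 mm.

≈ 0.0464 mm/yr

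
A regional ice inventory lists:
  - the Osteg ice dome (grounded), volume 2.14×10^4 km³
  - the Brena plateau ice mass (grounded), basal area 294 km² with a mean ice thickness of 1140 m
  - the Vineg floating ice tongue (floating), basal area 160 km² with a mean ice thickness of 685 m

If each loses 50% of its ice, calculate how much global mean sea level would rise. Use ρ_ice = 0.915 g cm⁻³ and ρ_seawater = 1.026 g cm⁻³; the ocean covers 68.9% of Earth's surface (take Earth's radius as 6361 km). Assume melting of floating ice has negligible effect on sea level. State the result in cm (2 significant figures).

Osteg: 0.5 × 2.14×10^4 km³ × (915/1026) = 9542 km³ of water.
Brena: ice volume = 294 km² × 1140 m = 335.2 km³; 0.5 × 335.2 × (915/1026) = 149.4 km³ of water.
The Vineg floating ice tongue is floating and already displaces its own weight of water, so its melt adds essentially nothing to sea level.
Total added water ≈ 9.692×10^12 m³ over 3.50×10^14 m² → Δh = 0.0277 m = 2.8 cm.

≈ 2.8 cm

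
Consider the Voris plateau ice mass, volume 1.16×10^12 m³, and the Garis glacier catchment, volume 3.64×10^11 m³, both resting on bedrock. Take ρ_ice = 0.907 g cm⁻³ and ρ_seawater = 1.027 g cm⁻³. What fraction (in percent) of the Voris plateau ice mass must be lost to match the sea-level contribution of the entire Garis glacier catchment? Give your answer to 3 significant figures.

≈ 31.4 %

Equal sea-level rise means equal mass of meltwater, i.e. equal mass of ice lost.
Ice mass of Garis: 3.301×10^14 kg; ice mass of Voris: 1.052×10^15 kg.
Fraction required = 3.301×10^14 / 1.052×10^15 = 0.314 → 31.4 %.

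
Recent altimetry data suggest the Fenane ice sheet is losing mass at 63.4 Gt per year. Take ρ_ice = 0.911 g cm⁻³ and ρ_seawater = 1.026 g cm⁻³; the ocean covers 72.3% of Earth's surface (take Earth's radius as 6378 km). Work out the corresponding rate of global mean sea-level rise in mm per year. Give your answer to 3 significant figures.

ρ_w = 1.026 g cm⁻³ = 1026 kg m⁻³. Annual water volume added = 63.4 Gt / ρ_w = 6.340×10^13 kg / 1026 kg m⁻³ = 6.179×10^10 m³.
Δh per year = 6.179×10^10 / 3.70×10^14 = 1.67×10^-4 m = 0.167 mm.

≈ 0.167 mm/yr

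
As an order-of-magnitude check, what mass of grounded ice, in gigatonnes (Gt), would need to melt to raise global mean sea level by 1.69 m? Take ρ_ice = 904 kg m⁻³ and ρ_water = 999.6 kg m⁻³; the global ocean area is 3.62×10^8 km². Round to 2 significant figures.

≈ 6.1×10^5 Gt

Required water volume = Δh × A = 1.69 m × 3.62×10^14 m² = 6.118×10^14 m³.
ρ_w = 999.6 kg m⁻³, so the mass of water = 6.118×10^14 m³ × 999.6 kg m⁻³ = 6.115×10^17 kg = 6.1×10^5 Gt (and the same mass of ice, by conservation).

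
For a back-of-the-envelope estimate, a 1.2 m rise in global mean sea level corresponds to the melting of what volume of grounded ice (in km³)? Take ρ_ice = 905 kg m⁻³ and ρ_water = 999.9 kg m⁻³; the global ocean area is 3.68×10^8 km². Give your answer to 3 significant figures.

Required water volume = Δh × A = 1.2 m × 3.68×10^14 m² = 4.416×10^14 m³ = 4.416×10^5 km³.
Ice volume = water volume × ρ_w/ρ_ice = 4.416×10^5 × 999.9/905 = 4.88×10^5 km³.

≈ 4.88×10^5 km³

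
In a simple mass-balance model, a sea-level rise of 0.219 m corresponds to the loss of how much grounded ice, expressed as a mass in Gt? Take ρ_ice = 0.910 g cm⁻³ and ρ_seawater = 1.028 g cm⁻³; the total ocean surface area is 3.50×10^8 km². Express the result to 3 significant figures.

≈ 7.88×10^4 Gt

Required water volume = Δh × A = 0.219 m × 3.50×10^14 m² = 7.665×10^13 m³.
ρ_w = 1.028 g cm⁻³ = 1028 kg m⁻³, so the mass of water = 7.665×10^13 m³ × 1028 kg m⁻³ = 7.880×10^16 kg = 7.88×10^4 Gt (and the same mass of ice, by conservation).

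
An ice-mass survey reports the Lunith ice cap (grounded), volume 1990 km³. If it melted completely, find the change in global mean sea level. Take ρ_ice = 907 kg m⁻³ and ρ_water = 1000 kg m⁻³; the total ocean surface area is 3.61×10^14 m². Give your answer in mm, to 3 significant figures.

≈ 5.00 mm

Lunith: 1990 km³ × (907/1000) = 1805 km³ of water.
Spread over 3.61×10^14 m² of ocean, Δh = 1.805×10^12 / 3.61×10^14 = 5.00×10^-3 m = 5.00 mm.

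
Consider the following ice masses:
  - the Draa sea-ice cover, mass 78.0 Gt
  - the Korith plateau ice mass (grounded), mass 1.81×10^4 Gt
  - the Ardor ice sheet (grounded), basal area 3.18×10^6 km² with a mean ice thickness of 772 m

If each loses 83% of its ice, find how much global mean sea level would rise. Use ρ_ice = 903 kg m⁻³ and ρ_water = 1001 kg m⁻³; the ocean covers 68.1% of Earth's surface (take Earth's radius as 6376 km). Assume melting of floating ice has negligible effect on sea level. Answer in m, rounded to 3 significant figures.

The Draa sea-ice cover is floating and already displaces its own weight of water, so its melt adds essentially nothing to sea level.
Korith: 0.83 × 1.81×10^4 Gt = 1.502×10^16 kg; dividing by ρ_w = 1001 kg m⁻³ gives 1.501×10^13 m³ of water.
Ardor: ice volume = 3.18×10^6 km² × 772 m = 2.455×10^6 km³; 0.83 × 2.455×10^6 × (903/1001) = 1.838×10^6 km³ of water.
Total added water ≈ 1.853×10^15 m³ over 3.48×10^14 m² → Δh = 5.33 m.

≈ 5.33 m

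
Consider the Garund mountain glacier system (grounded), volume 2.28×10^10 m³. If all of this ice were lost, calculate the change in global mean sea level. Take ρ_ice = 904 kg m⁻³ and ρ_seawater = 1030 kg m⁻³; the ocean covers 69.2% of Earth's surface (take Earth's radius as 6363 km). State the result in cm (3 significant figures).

Garund: 2.28×10^10 m³ × (904/1030) = 2.001×10^10 m³ of water.
Spread over 3.52×10^14 m² of ocean, Δh = 2.001×10^10 / 3.52×10^14 = 5.68×10^-5 m = 5.68×10^-3 cm.

≈ 5.68×10^-3 cm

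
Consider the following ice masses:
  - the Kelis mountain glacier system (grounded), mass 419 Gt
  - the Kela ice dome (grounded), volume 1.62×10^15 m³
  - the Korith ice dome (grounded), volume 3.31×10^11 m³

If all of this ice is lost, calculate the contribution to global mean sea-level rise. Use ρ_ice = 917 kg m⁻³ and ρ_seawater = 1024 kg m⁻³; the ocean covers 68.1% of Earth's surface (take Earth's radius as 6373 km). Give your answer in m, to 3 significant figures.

≈ 4.18 m

Kelis: 419 Gt = 4.190×10^14 kg; dividing by ρ_w = 1024 kg m⁻³ gives 4.092×10^11 m³ of water.
Kela: 1.62×10^15 m³ × (917/1024) = 1.451×10^15 m³ of water.
Korith: 3.31×10^11 m³ × (917/1024) = 2.964×10^11 m³ of water.
Total added water ≈ 1.451×10^15 m³ over 3.48×10^14 m² → Δh = 4.18 m.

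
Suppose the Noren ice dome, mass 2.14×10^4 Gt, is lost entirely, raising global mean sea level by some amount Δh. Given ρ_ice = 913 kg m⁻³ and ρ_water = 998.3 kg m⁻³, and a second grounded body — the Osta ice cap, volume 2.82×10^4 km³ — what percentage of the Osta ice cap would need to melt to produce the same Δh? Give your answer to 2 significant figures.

Equal sea-level rise means equal mass of meltwater, i.e. equal mass of ice lost.
Ice mass of Noren: 2.140×10^16 kg; ice mass of Osta: 2.575×10^16 kg.
Fraction required = 2.140×10^16 / 2.575×10^16 = 0.831 → 83 %.

≈ 83 %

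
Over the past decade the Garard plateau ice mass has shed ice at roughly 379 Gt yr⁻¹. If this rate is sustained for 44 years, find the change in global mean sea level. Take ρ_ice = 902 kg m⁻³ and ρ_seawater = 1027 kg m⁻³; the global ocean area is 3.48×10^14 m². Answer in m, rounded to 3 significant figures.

Total mass lost = 379 Gt/yr × 44 yr = 1.668×10^4 Gt = 1.668×10^16 kg.
ρ_w = 1027 kg m⁻³, so water volume = 1.668×10^16 / 1027 = 1.624×10^13 m³.
Δh = 1.624×10^13 / 3.48×10^14 = 0.0467 m.

≈ 0.0467 m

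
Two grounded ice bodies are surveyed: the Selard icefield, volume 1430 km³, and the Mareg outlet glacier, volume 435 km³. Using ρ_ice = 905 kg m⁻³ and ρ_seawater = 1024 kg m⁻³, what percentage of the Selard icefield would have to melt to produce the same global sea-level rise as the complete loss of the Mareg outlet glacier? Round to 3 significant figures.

Equal sea-level rise means equal mass of meltwater, i.e. equal mass of ice lost.
Ice mass of Mareg: 3.937×10^14 kg; ice mass of Selard: 1.294×10^15 kg.
Fraction required = 3.937×10^14 / 1.294×10^15 = 0.304 → 30.4 %.

≈ 30.4 %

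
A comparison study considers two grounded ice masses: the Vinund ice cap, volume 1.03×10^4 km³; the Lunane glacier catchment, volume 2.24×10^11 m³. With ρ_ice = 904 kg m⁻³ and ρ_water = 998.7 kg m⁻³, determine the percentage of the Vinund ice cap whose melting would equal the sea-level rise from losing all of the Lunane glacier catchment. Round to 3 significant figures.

≈ 2.17 %

Equal sea-level rise means equal mass of meltwater, i.e. equal mass of ice lost.
Ice mass of Lunane: 2.025×10^14 kg; ice mass of Vinund: 9.311×10^15 kg.
Fraction required = 2.025×10^14 / 9.311×10^15 = 0.0217 → 2.17 %.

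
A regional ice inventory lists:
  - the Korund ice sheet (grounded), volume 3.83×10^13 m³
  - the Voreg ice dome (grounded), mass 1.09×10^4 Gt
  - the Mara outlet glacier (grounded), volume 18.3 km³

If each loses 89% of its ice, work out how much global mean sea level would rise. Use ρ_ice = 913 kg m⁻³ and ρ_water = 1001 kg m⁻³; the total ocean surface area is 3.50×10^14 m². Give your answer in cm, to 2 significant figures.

≈ 12 cm

Korund: 0.89 × 3.83×10^13 m³ × (913/1001) = 3.109×10^13 m³ of water.
Voreg: 0.89 × 1.09×10^4 Gt = 9.701×10^15 kg; dividing by ρ_w = 1001 kg m⁻³ gives 9.691×10^12 m³ of water.
Mara: 0.89 × 18.3 km³ × (913/1001) = 14.86 km³ of water.
Total added water ≈ 4.080×10^13 m³ over 3.50×10^14 m² → Δh = 0.117 m = 12 cm.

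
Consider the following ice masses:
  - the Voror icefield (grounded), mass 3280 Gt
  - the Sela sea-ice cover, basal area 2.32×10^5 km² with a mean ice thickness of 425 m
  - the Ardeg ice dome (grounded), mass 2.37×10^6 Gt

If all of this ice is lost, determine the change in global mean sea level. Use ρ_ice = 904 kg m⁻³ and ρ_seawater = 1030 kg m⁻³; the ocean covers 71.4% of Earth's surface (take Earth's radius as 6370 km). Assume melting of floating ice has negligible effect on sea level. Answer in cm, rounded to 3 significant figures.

Voror: 3280 Gt = 3.280×10^15 kg; dividing by ρ_w = 1030 kg m⁻³ gives 3.184×10^12 m³ of water.
The Sela sea-ice cover is floating and already displaces its own weight of water, so its melt adds essentially nothing to sea level.
Ardeg: 2.37×10^6 Gt = 2.370×10^18 kg; dividing by ρ_w = 1030 kg m⁻³ gives 2.301×10^15 m³ of water.
Total added water ≈ 2.304×10^15 m³ over 3.64×10^14 m² → Δh = 6.33 m = 633 cm.

≈ 633 cm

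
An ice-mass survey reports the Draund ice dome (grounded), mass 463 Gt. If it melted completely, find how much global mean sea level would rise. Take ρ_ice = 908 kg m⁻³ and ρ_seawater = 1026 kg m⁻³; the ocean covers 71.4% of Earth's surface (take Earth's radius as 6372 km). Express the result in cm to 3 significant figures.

Draund: 463 Gt = 4.630×10^14 kg; dividing by ρ_w = 1026 kg m⁻³ gives 4.513×10^11 m³ of water.
Spread over 3.64×10^14 m² of ocean, Δh = 4.513×10^11 / 3.64×10^14 = 1.24×10^-3 m = 0.124 cm.

≈ 0.124 cm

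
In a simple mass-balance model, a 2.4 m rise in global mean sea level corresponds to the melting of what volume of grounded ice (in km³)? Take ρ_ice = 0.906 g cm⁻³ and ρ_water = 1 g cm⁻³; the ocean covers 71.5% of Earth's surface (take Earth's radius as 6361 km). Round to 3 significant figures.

Required water volume = Δh × A = 2.4 m × 3.64×10^14 m² = 8.725×10^14 m³ = 8.725×10^5 km³.
Ice volume = water volume × ρ_w/ρ_ice = 8.725×10^5 × 1000/906 = 9.63×10^5 km³.

≈ 9.63×10^5 km³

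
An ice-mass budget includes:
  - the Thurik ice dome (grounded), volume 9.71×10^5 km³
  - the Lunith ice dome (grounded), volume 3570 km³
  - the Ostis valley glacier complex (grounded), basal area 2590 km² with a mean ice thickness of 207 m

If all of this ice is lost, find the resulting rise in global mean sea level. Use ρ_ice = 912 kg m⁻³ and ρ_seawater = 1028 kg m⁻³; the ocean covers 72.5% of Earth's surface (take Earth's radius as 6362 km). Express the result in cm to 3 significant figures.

≈ 235 cm

Thurik: 9.71×10^5 km³ × (912/1028) = 8.614×10^5 km³ of water.
Lunith: 3570 km³ × (912/1028) = 3167 km³ of water.
Ostis: ice volume = 2590 km² × 207 m = 536.1 km³; 536.1 × (912/1028) = 475.6 km³ of water.
Total added water ≈ 8.651×10^14 m³ over 3.69×10^14 m² → Δh = 2.35 m = 235 cm.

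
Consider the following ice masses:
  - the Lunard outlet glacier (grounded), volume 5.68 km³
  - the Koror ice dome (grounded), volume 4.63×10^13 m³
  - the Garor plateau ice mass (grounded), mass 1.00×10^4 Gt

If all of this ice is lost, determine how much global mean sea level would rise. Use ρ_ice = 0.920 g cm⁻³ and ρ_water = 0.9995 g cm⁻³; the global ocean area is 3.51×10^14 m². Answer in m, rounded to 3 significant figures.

Lunard: 5.68 km³ × (920/999.5) = 5.228 km³ of water.
Koror: 4.63×10^13 m³ × (920/999.5) = 4.262×10^13 m³ of water.
Garor: 1.00×10^4 Gt = 1.000×10^16 kg; dividing by ρ_w = 0.9995 g cm⁻³ = 999.5 kg m⁻³ gives 1.001×10^13 m³ of water.
Total added water ≈ 5.263×10^13 m³ over 3.51×10^14 m² → Δh = 0.150 m.

≈ 0.150 m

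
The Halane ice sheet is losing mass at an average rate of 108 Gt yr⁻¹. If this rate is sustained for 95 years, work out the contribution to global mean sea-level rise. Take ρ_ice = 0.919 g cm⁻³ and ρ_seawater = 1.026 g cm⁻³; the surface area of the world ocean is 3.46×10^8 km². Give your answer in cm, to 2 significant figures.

≈ 2.9 cm

Total mass lost = 108 Gt/yr × 95 yr = 1.026×10^4 Gt = 1.026×10^16 kg.
ρ_w = 1.026 g cm⁻³ = 1026 kg m⁻³, so water volume = 1.026×10^16 / 1026 = 1.000×10^13 m³.
Δh = 1.000×10^13 / 3.46×10^14 = 0.0289 m = 2.9 cm.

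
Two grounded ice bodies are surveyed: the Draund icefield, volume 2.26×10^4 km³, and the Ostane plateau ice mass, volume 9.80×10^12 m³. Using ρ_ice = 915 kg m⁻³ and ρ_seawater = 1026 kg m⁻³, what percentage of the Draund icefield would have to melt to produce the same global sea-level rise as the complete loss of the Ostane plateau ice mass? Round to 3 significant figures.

Equal sea-level rise means equal mass of meltwater, i.e. equal mass of ice lost.
Ice mass of Ostane: 8.967×10^15 kg; ice mass of Draund: 2.068×10^16 kg.
Fraction required = 8.967×10^15 / 2.068×10^16 = 0.434 → 43.4 %.

≈ 43.4 %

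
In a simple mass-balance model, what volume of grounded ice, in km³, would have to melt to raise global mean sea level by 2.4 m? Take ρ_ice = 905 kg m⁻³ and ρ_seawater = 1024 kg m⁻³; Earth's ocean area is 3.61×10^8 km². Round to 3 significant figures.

Required water volume = Δh × A = 2.4 m × 3.61×10^14 m² = 8.664×10^14 m³ = 8.664×10^5 km³.
Ice volume = water volume × ρ_w/ρ_ice = 8.664×10^5 × 1024/905 = 9.80×10^5 km³.

≈ 9.80×10^5 km³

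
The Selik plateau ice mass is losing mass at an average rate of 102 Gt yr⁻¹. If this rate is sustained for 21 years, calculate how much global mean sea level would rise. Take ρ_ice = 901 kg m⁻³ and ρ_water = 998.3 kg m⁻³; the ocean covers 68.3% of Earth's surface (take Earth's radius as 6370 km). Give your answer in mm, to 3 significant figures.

≈ 6.16 mm

Total mass lost = 102 Gt/yr × 21 yr = 2142 Gt = 2.142×10^15 kg.
ρ_w = 998.3 kg m⁻³, so water volume = 2.142×10^15 / 998.3 = 2.146×10^12 m³.
Δh = 2.146×10^12 / 3.48×10^14 = 6.16×10^-3 m = 6.16 mm.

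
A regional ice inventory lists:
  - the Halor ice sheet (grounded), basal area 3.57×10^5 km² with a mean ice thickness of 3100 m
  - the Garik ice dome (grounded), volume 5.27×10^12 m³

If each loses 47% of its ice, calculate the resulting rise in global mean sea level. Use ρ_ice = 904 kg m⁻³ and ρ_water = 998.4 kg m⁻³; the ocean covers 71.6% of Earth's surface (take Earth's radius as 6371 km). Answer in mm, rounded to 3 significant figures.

Halor: ice volume = 3.57×10^5 km² × 3100 m = 1.107×10^6 km³; 0.47 × 1.107×10^6 × (904/998.4) = 4.710×10^5 km³ of water.
Garik: 0.47 × 5.27×10^12 m³ × (904/998.4) = 2.243×10^12 m³ of water.
Total added water ≈ 4.732×10^14 m³ over 3.65×10^14 m² → Δh = 1.30 m = 1300 mm.

≈ 1300 mm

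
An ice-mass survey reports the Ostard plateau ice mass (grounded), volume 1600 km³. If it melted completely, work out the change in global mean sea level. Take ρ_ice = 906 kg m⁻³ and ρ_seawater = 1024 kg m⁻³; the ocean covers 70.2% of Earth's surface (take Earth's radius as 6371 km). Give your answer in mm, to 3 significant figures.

≈ 3.95 mm

Ostard: 1600 km³ × (906/1024) = 1416 km³ of water.
Spread over 3.58×10^14 m² of ocean, Δh = 1.416×10^12 / 3.58×10^14 = 3.95×10^-3 m = 3.95 mm.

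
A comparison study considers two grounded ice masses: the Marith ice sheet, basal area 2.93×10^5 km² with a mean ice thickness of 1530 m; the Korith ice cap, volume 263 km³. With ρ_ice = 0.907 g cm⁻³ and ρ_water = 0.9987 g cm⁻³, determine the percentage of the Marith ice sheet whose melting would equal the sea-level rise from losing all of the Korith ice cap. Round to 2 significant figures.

Equal sea-level rise means equal mass of meltwater, i.e. equal mass of ice lost.
Ice mass of Korith: 2.385×10^14 kg; ice mass of Marith: 4.066×10^17 kg.
Fraction required = 2.385×10^14 / 4.066×10^17 = 5.87×10^-4 → 0.059 %.

≈ 0.059 %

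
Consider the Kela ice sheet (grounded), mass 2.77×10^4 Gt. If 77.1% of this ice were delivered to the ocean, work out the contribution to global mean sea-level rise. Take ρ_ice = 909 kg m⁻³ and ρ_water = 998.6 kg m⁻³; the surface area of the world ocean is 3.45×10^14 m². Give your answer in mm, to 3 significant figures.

Kela: 0.771 × 2.77×10^4 Gt = 2.136×10^16 kg; dividing by ρ_w = 998.6 kg m⁻³ gives 2.139×10^13 m³ of water.
Spread over 3.45×10^14 m² of ocean, Δh = 2.139×10^13 / 3.45×10^14 = 0.0620 m = 62.0 mm.

≈ 62.0 mm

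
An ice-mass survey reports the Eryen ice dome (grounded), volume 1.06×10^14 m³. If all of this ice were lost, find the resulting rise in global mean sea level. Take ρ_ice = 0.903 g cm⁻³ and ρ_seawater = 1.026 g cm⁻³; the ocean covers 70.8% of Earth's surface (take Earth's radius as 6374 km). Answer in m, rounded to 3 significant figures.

≈ 0.258 m

Eryen: 1.06×10^14 m³ × (903/1026) = 9.329×10^13 m³ of water.
Spread over 3.61×10^14 m² of ocean, Δh = 9.329×10^13 / 3.61×10^14 = 0.258 m.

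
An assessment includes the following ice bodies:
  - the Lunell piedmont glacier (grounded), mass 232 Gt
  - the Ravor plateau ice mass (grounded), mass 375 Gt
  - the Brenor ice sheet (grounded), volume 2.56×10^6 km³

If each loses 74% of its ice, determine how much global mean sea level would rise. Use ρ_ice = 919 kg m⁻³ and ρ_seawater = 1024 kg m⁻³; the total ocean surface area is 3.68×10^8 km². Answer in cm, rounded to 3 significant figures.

≈ 462 cm

Lunell: 0.74 × 232 Gt = 1.717×10^14 kg; dividing by ρ_w = 1024 kg m⁻³ gives 1.677×10^11 m³ of water.
Ravor: 0.74 × 375 Gt = 2.775×10^14 kg; dividing by ρ_w = 1024 kg m⁻³ gives 2.710×10^11 m³ of water.
Brenor: 0.74 × 2.56×10^6 km³ × (919/1024) = 1.700×10^6 km³ of water.
Total added water ≈ 1.701×10^15 m³ over 3.68×10^14 m² → Δh = 4.62 m = 462 cm.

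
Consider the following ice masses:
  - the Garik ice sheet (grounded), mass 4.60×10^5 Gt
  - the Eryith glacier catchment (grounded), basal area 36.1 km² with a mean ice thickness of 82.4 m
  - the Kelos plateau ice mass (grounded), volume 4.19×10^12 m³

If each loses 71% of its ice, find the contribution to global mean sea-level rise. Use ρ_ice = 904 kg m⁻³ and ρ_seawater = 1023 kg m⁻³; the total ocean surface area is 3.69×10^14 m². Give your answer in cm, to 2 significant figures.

≈ 87 cm

Garik: 0.71 × 4.60×10^5 Gt = 3.266×10^17 kg; dividing by ρ_w = 1023 kg m⁻³ gives 3.193×10^14 m³ of water.
Eryith: ice volume = 36.1 km² × 82.4 m = 2.975 km³; 0.71 × 2.975 × (904/1023) = 1.866 km³ of water.
Kelos: 0.71 × 4.19×10^12 m³ × (904/1023) = 2.629×10^12 m³ of water.
Total added water ≈ 3.219×10^14 m³ over 3.69×10^14 m² → Δh = 0.872 m = 87 cm.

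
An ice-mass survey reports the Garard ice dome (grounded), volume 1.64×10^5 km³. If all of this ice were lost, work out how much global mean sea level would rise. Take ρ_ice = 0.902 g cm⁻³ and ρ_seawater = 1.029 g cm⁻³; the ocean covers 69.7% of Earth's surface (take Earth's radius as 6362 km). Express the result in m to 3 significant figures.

Garard: 1.64×10^5 km³ × (902/1029) = 1.438×10^5 km³ of water.
Spread over 3.55×10^14 m² of ocean, Δh = 1.438×10^14 / 3.55×10^14 = 0.406 m.

≈ 0.406 m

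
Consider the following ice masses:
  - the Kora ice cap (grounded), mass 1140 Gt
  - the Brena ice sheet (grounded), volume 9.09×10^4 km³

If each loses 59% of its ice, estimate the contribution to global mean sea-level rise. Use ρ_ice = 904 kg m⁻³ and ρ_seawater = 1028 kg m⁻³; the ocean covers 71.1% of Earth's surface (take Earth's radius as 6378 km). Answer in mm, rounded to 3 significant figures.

Kora: 0.59 × 1140 Gt = 6.726×10^14 kg; dividing by ρ_w = 1028 kg m⁻³ gives 6.543×10^11 m³ of water.
Brena: 0.59 × 9.09×10^4 km³ × (904/1028) = 4.716×10^4 km³ of water.
Total added water ≈ 4.782×10^13 m³ over 3.63×10^14 m² → Δh = 0.132 m = 132 mm.

≈ 132 mm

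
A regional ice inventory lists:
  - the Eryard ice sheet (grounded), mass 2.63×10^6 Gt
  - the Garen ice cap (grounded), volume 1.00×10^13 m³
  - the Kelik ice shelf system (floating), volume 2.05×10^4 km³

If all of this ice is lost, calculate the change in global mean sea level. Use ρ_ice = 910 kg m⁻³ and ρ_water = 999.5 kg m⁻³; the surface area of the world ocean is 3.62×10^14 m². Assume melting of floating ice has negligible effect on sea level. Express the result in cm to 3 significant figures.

≈ 729 cm

Eryard: 2.63×10^6 Gt = 2.630×10^18 kg; dividing by ρ_w = 999.5 kg m⁻³ gives 2.631×10^15 m³ of water.
Garen: 1.00×10^13 m³ × (910/999.5) = 9.105×10^12 m³ of water.
The Kelik ice shelf system is floating and already displaces its own weight of water, so its melt adds essentially nothing to sea level.
Total added water ≈ 2.640×10^15 m³ over 3.62×10^14 m² → Δh = 7.29 m = 729 cm.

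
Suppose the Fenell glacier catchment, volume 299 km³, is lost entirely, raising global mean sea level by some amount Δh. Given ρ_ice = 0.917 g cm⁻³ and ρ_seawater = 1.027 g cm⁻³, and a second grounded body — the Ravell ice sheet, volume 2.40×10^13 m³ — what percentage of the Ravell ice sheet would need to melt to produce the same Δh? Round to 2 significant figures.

≈ 1.2 %

Equal sea-level rise means equal mass of meltwater, i.e. equal mass of ice lost.
Ice mass of Fenell: 2.742×10^14 kg; ice mass of Ravell: 2.201×10^16 kg.
Fraction required = 2.742×10^14 / 2.201×10^16 = 0.0125 → 1.2 %.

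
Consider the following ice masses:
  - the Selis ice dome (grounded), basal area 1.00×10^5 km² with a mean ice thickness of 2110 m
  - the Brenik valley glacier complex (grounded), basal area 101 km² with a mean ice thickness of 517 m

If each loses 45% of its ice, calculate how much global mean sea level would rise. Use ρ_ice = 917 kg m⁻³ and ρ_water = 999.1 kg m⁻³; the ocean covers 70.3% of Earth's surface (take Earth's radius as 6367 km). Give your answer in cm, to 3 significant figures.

≈ 24.3 cm

Selis: ice volume = 1.00×10^5 km² × 2110 m = 2.110×10^5 km³; 0.45 × 2.110×10^5 × (917/999.1) = 8.715×10^4 km³ of water.
Brenik: ice volume = 101 km² × 517 m = 52.22 km³; 0.45 × 52.22 × (917/999.1) = 21.57 km³ of water.
Total added water ≈ 8.717×10^13 m³ over 3.58×10^14 m² → Δh = 0.243 m = 24.3 cm.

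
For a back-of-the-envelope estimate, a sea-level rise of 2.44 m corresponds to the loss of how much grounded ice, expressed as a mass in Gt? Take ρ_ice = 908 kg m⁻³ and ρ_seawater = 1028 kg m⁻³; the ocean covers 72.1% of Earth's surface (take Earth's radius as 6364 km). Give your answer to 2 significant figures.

Required water volume = Δh × A = 2.44 m × 3.67×10^14 m² = 8.954×10^14 m³.
ρ_w = 1028 kg m⁻³, so the mass of water = 8.954×10^14 m³ × 1028 kg m⁻³ = 9.204×10^17 kg = 9.2×10^5 Gt (and the same mass of ice, by conservation).

≈ 9.2×10^5 Gt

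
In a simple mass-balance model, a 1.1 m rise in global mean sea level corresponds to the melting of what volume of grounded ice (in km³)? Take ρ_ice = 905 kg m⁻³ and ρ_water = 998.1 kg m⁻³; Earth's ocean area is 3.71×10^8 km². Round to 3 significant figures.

Required water volume = Δh × A = 1.1 m × 3.71×10^14 m² = 4.081×10^14 m³ = 4.081×10^5 km³.
Ice volume = water volume × ρ_w/ρ_ice = 4.081×10^5 × 998.1/905 = 4.50×10^5 km³.

≈ 4.50×10^5 km³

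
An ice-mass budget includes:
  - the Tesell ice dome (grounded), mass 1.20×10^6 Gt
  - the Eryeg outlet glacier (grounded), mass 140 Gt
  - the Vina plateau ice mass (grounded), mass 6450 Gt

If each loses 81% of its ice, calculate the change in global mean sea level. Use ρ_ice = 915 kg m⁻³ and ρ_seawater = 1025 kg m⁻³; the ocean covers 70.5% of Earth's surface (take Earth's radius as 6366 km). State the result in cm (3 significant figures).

≈ 266 cm

Tesell: 0.81 × 1.20×10^6 Gt = 9.720×10^17 kg; dividing by ρ_w = 1025 kg m⁻³ gives 9.483×10^14 m³ of water.
Eryeg: 0.81 × 140 Gt = 1.134×10^14 kg; dividing by ρ_w = 1025 kg m⁻³ gives 1.106×10^11 m³ of water.
Vina: 0.81 × 6450 Gt = 5.224×10^15 kg; dividing by ρ_w = 1025 kg m⁻³ gives 5.097×10^12 m³ of water.
Total added water ≈ 9.535×10^14 m³ over 3.59×10^14 m² → Δh = 2.66 m = 266 cm.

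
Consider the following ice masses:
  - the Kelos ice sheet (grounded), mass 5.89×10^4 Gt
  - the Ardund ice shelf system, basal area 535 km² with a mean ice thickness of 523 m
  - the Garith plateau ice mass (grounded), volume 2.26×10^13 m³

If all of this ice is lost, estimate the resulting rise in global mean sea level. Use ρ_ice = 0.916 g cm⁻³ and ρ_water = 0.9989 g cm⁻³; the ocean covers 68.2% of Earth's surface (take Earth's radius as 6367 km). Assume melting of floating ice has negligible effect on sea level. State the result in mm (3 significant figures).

≈ 229 mm

Kelos: 5.89×10^4 Gt = 5.890×10^16 kg; dividing by ρ_w = 0.9989 g cm⁻³ = 998.9 kg m⁻³ gives 5.896×10^13 m³ of water.
The Ardund ice shelf system is floating and already displaces its own weight of water, so its melt adds essentially nothing to sea level.
Garith: 2.26×10^13 m³ × (916/998.9) = 2.072×10^13 m³ of water.
Total added water ≈ 7.969×10^13 m³ over 3.47×10^14 m² → Δh = 0.229 m = 229 mm.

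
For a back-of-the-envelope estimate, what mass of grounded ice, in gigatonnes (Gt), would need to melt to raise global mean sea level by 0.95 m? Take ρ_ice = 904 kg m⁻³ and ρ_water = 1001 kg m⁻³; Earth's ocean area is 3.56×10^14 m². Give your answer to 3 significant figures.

Required water volume = Δh × A = 0.95 m × 3.56×10^14 m² = 3.382×10^14 m³.
ρ_w = 1001 kg m⁻³, so the mass of water = 3.382×10^14 m³ × 1001 kg m⁻³ = 3.385×10^17 kg = 3.39×10^5 Gt (and the same mass of ice, by conservation).

≈ 3.39×10^5 Gt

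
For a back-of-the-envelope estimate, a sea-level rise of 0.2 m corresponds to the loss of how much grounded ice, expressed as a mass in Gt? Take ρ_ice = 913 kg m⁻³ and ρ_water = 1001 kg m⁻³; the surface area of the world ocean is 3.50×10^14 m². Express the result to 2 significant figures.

≈ 7.0×10^4 Gt

Required water volume = Δh × A = 0.2 m × 3.50×10^14 m² = 7.000×10^13 m³.
ρ_w = 1001 kg m⁻³, so the mass of water = 7.000×10^13 m³ × 1001 kg m⁻³ = 7.007×10^16 kg = 7.0×10^4 Gt (and the same mass of ice, by conservation).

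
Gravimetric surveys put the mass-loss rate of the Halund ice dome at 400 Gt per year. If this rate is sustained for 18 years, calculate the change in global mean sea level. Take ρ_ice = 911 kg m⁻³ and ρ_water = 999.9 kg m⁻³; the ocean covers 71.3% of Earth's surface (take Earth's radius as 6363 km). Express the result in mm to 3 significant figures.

≈ 19.8 mm

Total mass lost = 400 Gt/yr × 18 yr = 7200 Gt = 7.200×10^15 kg.
ρ_w = 999.9 kg m⁻³, so water volume = 7.200×10^15 / 999.9 = 7.201×10^12 m³.
Δh = 7.201×10^12 / 3.63×10^14 = 0.0198 m = 19.8 mm.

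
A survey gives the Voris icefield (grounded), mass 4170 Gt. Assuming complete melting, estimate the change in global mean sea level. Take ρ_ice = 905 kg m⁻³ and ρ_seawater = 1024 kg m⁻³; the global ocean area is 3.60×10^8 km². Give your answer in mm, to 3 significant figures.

≈ 11.3 mm

Voris: 4170 Gt = 4.170×10^15 kg; dividing by ρ_w = 1024 kg m⁻³ gives 4.072×10^12 m³ of water.
Spread over 3.60×10^14 m² of ocean, Δh = 4.072×10^12 / 3.60×10^14 = 0.0113 m = 11.3 mm.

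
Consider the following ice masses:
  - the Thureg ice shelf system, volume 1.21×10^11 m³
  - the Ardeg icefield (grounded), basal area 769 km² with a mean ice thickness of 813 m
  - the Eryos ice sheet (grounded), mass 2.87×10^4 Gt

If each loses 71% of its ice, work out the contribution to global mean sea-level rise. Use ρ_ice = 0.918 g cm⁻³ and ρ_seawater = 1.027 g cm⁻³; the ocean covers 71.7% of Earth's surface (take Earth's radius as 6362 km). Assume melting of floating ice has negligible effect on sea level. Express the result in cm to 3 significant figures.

≈ 5.55 cm

The Thureg ice shelf system is floating and already displaces its own weight of water, so its melt adds essentially nothing to sea level.
Ardeg: ice volume = 769 km² × 813 m = 625.2 km³; 0.71 × 625.2 × (918/1027) = 396.8 km³ of water.
Eryos: 0.71 × 2.87×10^4 Gt = 2.038×10^16 kg; dividing by ρ_w = 1.027 g cm⁻³ = 1027 kg m⁻³ gives 1.984×10^13 m³ of water.
Total added water ≈ 2.024×10^13 m³ over 3.65×10^14 m² → Δh = 0.0555 m = 5.55 cm.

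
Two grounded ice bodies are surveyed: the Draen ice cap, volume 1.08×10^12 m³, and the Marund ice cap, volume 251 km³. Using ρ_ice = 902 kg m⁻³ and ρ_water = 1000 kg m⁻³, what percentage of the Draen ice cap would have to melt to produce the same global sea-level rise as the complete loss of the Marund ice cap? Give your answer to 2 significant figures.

Equal sea-level rise means equal mass of meltwater, i.e. equal mass of ice lost.
Ice mass of Marund: 2.264×10^14 kg; ice mass of Draen: 9.742×10^14 kg.
Fraction required = 2.264×10^14 / 9.742×10^14 = 0.232 → 23 %.

≈ 23 %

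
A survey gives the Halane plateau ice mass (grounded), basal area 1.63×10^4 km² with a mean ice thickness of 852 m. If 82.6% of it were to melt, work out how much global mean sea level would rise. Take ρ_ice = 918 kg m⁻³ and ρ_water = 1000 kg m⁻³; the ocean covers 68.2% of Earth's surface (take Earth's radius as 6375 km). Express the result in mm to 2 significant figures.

Halane: ice volume = 1.63×10^4 km² × 852 m = 1.389×10^4 km³; 0.826 × 1.389×10^4 × (918/1000) = 1.053×10^4 km³ of water.
Spread over 3.48×10^14 m² of ocean, Δh = 1.053×10^13 / 3.48×10^14 = 0.0302 m = 30 mm.

≈ 30 mm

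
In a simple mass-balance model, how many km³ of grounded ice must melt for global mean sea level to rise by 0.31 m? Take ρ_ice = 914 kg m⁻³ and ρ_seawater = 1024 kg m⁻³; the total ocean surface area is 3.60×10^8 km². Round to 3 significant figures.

Required water volume = Δh × A = 0.31 m × 3.60×10^14 m² = 1.116×10^14 m³ = 1.116×10^5 km³.
Ice volume = water volume × ρ_w/ρ_ice = 1.116×10^5 × 1024/914 = 1.25×10^5 km³.

≈ 1.25×10^5 km³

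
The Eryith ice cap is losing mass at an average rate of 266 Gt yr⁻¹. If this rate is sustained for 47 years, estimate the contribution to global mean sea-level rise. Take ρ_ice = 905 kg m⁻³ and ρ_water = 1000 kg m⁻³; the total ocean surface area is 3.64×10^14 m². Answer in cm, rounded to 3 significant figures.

Total mass lost = 266 Gt/yr × 47 yr = 1.250×10^4 Gt = 1.250×10^16 kg.
ρ_w = 1000 kg m⁻³, so water volume = 1.250×10^16 / 1000 = 1.250×10^13 m³.
Δh = 1.250×10^13 / 3.64×10^14 = 0.0343 m = 3.43 cm.

≈ 3.43 cm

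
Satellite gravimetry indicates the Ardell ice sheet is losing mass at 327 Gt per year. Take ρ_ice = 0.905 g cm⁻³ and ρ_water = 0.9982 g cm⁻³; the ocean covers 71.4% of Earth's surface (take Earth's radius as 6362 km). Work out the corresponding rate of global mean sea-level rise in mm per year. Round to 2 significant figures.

≈ 0.90 mm/yr

ρ_w = 0.9982 g cm⁻³ = 998.2 kg m⁻³. Annual water volume added = 327 Gt / ρ_w = 3.270×10^14 kg / 998.2 kg m⁻³ = 3.276×10^11 m³.
Δh per year = 3.276×10^11 / 3.63×10^14 = 9.02×10^-4 m = 0.90 mm.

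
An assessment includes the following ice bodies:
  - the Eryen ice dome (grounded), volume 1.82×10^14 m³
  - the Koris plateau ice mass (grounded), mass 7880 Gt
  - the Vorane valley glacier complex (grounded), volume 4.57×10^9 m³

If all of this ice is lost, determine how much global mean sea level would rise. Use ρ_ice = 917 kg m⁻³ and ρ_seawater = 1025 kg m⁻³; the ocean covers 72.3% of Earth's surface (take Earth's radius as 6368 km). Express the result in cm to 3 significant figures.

Eryen: 1.82×10^14 m³ × (917/1025) = 1.628×10^14 m³ of water.
Koris: 7880 Gt = 7.880×10^15 kg; dividing by ρ_w = 1025 kg m⁻³ gives 7.688×10^12 m³ of water.
Vorane: 4.57×10^9 m³ × (917/1025) = 4.088×10^9 m³ of water.
Total added water ≈ 1.705×10^14 m³ over 3.68×10^14 m² → Δh = 0.463 m = 46.3 cm.

≈ 46.3 cm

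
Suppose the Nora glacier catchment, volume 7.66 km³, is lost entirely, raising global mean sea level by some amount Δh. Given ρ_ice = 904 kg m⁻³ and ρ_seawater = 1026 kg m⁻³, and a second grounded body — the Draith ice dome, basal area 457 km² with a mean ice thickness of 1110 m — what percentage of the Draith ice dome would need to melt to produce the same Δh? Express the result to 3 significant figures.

Equal sea-level rise means equal mass of meltwater, i.e. equal mass of ice lost.
Ice mass of Nora: 6.925×10^12 kg; ice mass of Draith: 4.586×10^14 kg.
Fraction required = 6.925×10^12 / 4.586×10^14 = 0.0151 → 1.51 %.

≈ 1.51 %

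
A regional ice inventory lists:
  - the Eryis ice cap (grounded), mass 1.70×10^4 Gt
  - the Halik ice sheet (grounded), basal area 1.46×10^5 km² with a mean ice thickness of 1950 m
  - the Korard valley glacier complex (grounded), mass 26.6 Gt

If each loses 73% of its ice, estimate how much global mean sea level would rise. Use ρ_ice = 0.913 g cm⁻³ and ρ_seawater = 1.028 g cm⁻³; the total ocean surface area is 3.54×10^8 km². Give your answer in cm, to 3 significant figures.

Eryis: 0.73 × 1.70×10^4 Gt = 1.241×10^16 kg; dividing by ρ_w = 1.028 g cm⁻³ = 1028 kg m⁻³ gives 1.207×10^13 m³ of water.
Halik: ice volume = 1.46×10^5 km² × 1950 m = 2.847×10^5 km³; 0.73 × 2.847×10^5 × (913/1028) = 1.846×10^5 km³ of water.
Korard: 0.73 × 26.6 Gt = 1.942×10^13 kg; dividing by ρ_w = 1028 kg m⁻³ gives 1.889×10^10 m³ of water.
Total added water ≈ 1.967×10^14 m³ over 3.54×10^14 m² → Δh = 0.556 m = 55.6 cm.

≈ 55.6 cm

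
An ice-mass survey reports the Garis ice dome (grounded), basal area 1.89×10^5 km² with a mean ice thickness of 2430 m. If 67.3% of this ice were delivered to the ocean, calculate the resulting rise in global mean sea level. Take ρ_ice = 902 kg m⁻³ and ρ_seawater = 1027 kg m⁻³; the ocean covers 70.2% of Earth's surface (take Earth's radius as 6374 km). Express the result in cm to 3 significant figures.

Garis: ice volume = 1.89×10^5 km² × 2430 m = 4.593×10^5 km³; 0.673 × 4.593×10^5 × (902/1027) = 2.715×10^5 km³ of water.
Spread over 3.58×10^14 m² of ocean, Δh = 2.715×10^14 / 3.58×10^14 = 0.757 m = 75.7 cm.

≈ 75.7 cm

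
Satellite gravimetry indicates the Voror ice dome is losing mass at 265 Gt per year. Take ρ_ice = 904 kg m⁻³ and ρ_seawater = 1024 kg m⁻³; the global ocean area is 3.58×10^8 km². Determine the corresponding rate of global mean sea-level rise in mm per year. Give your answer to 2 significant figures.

ρ_w = 1024 kg m⁻³. Annual water volume added = 265 Gt / ρ_w = 2.650×10^14 kg / 1024 kg m⁻³ = 2.588×10^11 m³.
Δh per year = 2.588×10^11 / 3.58×10^14 = 7.23×10^-4 m = 0.72 mm.

≈ 0.72 mm/yr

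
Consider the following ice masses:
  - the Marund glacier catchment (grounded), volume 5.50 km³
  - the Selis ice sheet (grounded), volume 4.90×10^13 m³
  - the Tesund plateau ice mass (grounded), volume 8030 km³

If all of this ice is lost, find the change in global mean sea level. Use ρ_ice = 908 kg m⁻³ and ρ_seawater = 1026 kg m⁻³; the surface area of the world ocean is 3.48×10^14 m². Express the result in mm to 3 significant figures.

≈ 145 mm

Marund: 5.50 km³ × (908/1026) = 4.867 km³ of water.
Selis: 4.90×10^13 m³ × (908/1026) = 4.336×10^13 m³ of water.
Tesund: 8030 km³ × (908/1026) = 7106 km³ of water.
Total added water ≈ 5.048×10^13 m³ over 3.48×10^14 m² → Δh = 0.145 m = 145 mm.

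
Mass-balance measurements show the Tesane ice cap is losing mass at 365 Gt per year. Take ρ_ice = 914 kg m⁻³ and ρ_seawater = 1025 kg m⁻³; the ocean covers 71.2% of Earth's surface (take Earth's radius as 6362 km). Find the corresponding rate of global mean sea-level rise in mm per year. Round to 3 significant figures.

ρ_w = 1025 kg m⁻³. Annual water volume added = 365 Gt / ρ_w = 3.650×10^14 kg / 1025 kg m⁻³ = 3.561×10^11 m³.
Δh per year = 3.561×10^11 / 3.62×10^14 = 9.83×10^-4 m = 0.983 mm.

≈ 0.983 mm/yr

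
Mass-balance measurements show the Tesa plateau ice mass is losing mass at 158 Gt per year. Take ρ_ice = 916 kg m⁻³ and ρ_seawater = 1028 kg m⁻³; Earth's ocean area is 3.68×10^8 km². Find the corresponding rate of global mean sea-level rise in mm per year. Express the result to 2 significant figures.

≈ 0.42 mm/yr

ρ_w = 1028 kg m⁻³. Annual water volume added = 158 Gt / ρ_w = 1.580×10^14 kg / 1028 kg m⁻³ = 1.537×10^11 m³.
Δh per year = 1.537×10^11 / 3.68×10^14 = 4.18×10^-4 m = 0.42 mm.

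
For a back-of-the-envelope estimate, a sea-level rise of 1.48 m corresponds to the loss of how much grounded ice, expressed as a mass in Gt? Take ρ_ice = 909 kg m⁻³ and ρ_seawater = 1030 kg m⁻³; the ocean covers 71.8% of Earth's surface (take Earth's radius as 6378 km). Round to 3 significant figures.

Required water volume = Δh × A = 1.48 m × 3.67×10^14 m² = 5.432×10^14 m³.
ρ_w = 1030 kg m⁻³, so the mass of water = 5.432×10^14 m³ × 1030 kg m⁻³ = 5.595×10^17 kg = 5.60×10^5 Gt (and the same mass of ice, by conservation).

≈ 5.60×10^5 Gt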